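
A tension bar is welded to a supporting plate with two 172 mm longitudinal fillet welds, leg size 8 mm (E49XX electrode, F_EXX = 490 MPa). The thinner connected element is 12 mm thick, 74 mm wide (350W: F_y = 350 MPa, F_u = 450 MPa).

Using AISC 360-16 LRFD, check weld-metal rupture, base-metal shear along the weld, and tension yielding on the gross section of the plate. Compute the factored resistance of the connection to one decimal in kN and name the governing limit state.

279.7 kN (gross-section yield governs)

Weld metal: throat = 0.707×8 = 5.656 mm, L = 2×172 = 344 mm. φR_n = 0.75 × 0.6 × 490 × 5.656 × 344 = 429.0 kN.
Base metal shear (12 mm plate): yield φR_n = 1.0×0.6×350×12×344 = 866.9 kN; rupture φR_n = 0.75×0.6×450×12×344 = 835.9 kN; take 835.9 kN (rupture).
Tension yield (gross): A_g = 74×12 = 888 mm². φR_n = 0.90 × 350 × 888 = 279.7 kN.
Governing: min(429.0, 835.9, 279.7) = 279.7 kN → gross-section yield.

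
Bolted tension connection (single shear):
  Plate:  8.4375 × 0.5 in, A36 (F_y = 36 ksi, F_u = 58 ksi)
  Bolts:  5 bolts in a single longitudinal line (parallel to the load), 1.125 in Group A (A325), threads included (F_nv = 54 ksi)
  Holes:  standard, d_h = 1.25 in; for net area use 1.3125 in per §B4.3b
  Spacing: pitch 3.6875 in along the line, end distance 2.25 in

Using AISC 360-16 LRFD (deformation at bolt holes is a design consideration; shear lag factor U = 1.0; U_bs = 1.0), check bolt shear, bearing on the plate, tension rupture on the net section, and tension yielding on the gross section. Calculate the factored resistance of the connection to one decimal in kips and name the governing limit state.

136.7 kips (gross-section yield governs)

Bolt shear: A_b = π(1.125)²/4 = 0.99402 in². φR_n = 0.75 × 54 × 0.99402 × 5 × 1 = 201.3 kips.
Bearing (0.5 in plate, F_u = 58 ksi): end bolts L_c = 2.25 − 1.25/2 = 1.625, R_n = min(1.2×1.625×0.5×58, 2.4×1.125×0.5×58) = 56.55 kips/bolt; interior L_c = 3.6875 − 1.25 = 2.4375, R_n = 78.3 kips/bolt. φR_n = 0.75 × (1×56.55 + 4×78.3) = 277.3 kips.
Tension rupture (net): A_n = (8.4375 − 1×1.3125)×0.5 = 3.5625 in² (U = 1.0, A_e = A_n). φR_n = 0.75 × 58 × 3.5625 = 155.0 kips.
Tension yield (gross): A_g = 8.4375×0.5 = 4.2188 in². φR_n = 0.90 × 36 × 4.2188 = 136.7 kips.
Governing: min(201.3, 277.3, 155.0, 136.7) = 136.7 kips → gross-section yield.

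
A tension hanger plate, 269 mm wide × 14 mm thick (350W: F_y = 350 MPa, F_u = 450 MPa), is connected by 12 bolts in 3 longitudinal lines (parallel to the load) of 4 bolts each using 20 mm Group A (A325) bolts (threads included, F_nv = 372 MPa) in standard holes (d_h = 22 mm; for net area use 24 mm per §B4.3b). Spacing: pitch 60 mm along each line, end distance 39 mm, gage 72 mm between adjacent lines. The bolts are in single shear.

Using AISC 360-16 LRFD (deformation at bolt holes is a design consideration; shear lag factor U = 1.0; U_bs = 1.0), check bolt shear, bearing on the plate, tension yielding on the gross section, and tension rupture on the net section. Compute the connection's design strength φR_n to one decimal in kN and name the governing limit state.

930.8 kN (net-section rupture governs)

Bolt shear: A_b = π(20)²/4 = 314.16 mm². φR_n = 0.75 × 372 × 314.16 × 12 × 1 = 1051.8 kN.
Bearing (14 mm plate, F_u = 450 MPa): end bolts L_c = 39 − 22/2 = 28, R_n = min(1.2×28×14×450, 2.4×20×14×450) = 211.68 kN/bolt; interior L_c = 60 − 22 = 38, R_n = 287.28 kN/bolt. φR_n = 0.75 × (3×211.68 + 9×287.28) = 2415.4 kN.
Tension yield (gross): A_g = 269×14 = 3766 mm². φR_n = 0.90 × 350 × 3766 = 1186.3 kN.
Tension rupture (net): A_n = (269 − 3×24)×14 = 2758 mm² (U = 1.0, A_e = A_n). φR_n = 0.75 × 450 × 2758 = 930.8 kN.
Governing: min(1051.8, 2415.4, 1186.3, 930.8) = 930.8 kN → net-section rupture.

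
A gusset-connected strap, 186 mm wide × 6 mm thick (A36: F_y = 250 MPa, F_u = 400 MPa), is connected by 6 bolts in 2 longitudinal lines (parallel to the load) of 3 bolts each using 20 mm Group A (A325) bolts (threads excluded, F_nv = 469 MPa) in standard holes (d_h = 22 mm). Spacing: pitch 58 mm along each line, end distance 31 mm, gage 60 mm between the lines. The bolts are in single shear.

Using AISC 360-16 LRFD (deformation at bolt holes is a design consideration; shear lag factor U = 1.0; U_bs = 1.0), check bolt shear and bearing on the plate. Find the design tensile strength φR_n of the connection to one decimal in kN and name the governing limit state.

397.4 kN (bearing governs)

Bolt shear: A_b = π(20)²/4 = 314.16 mm². φR_n = 0.75 × 469 × 314.16 × 6 × 1 = 663.0 kN.
Bearing (6 mm plate, F_u = 400 MPa): end bolts L_c = 31 − 22/2 = 20, R_n = min(1.2×20×6×400, 2.4×20×6×400) = 57.6 kN/bolt; interior L_c = 58 − 22 = 36, R_n = 103.68 kN/bolt. φR_n = 0.75 × (2×57.6 + 4×103.68) = 397.4 kN.
Governing: min(663.0, 397.4) = 397.4 kN → bearing.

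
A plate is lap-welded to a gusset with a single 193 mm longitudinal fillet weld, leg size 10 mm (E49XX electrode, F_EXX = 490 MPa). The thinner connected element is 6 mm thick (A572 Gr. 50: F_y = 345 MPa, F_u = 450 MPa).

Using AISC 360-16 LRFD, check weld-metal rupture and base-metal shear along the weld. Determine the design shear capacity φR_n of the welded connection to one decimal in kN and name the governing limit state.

Weld metal: throat = 0.707×10 = 7.07 mm, L = 193 mm. φR_n = 0.75 × 0.6 × 490 × 7.07 × 193 = 300.9 kN.
Base metal shear (6 mm plate): yield φR_n = 1.0×0.6×345×6×193 = 239.7 kN; rupture φR_n = 0.75×0.6×450×6×193 = 234.5 kN; take 234.5 kN (rupture).
Governing: min(300.9, 234.5) = 234.5 kN → base-metal shear.

234.5 kN (base-metal shear governs)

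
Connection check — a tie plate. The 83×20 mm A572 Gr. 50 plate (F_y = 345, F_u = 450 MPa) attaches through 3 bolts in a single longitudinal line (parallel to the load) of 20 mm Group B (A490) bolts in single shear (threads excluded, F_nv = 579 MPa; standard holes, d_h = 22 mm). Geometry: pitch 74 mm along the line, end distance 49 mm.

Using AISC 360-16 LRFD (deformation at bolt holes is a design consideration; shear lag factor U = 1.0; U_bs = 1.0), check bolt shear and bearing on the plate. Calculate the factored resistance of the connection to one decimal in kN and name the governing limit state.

Bolt shear: A_b = π(20)²/4 = 314.16 mm². φR_n = 0.75 × 579 × 314.16 × 3 × 1 = 409.3 kN.
Bearing (20 mm plate, F_u = 450 MPa): end bolts L_c = 49 − 22/2 = 38, R_n = min(1.2×38×20×450, 2.4×20×20×450) = 410.4 kN/bolt; interior L_c = 74 − 22 = 52, R_n = 432 kN/bolt. φR_n = 0.75 × (1×410.4 + 2×432) = 955.8 kN.
Governing: min(409.3, 955.8) = 409.3 kN → bolt shear.

409.3 kN (bolt shear governs)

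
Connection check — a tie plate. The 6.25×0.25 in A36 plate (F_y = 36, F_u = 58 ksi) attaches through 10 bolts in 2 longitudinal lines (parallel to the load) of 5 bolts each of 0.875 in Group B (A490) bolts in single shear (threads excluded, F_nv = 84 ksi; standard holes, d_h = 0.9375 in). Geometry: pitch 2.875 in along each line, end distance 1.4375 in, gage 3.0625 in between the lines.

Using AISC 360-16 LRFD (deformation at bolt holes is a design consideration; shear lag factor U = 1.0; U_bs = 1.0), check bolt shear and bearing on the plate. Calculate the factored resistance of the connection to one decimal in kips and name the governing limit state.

Bolt shear: A_b = π(0.875)²/4 = 0.60132 in². φR_n = 0.75 × 84 × 0.60132 × 10 × 1 = 378.8 kips.
Bearing (0.25 in plate, F_u = 58 ksi): end bolts L_c = 1.4375 − 0.9375/2 = 0.96875, R_n = min(1.2×0.96875×0.25×58, 2.4×0.875×0.25×58) = 16.856 kips/bolt; interior L_c = 2.875 − 0.9375 = 1.9375, R_n = 30.45 kips/bolt. φR_n = 0.75 × (2×16.856 + 8×30.45) = 208.0 kips.
Governing: min(378.8, 208.0) = 208.0 kips → bearing.

208.0 kips (bearing governs)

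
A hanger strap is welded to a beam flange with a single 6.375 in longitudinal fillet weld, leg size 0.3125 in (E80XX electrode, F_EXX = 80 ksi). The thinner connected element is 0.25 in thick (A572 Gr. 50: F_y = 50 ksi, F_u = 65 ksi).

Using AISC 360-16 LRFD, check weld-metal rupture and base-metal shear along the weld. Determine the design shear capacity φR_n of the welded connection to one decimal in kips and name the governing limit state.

46.6 kips (base-metal shear governs)

Weld metal: throat = 0.707×0.3125 = 0.22094 in, L = 6.375 in. φR_n = 0.75 × 0.6 × 80 × 0.22094 × 6.375 = 50.7 kips.
Base metal shear (0.25 in plate): yield φR_n = 1.0×0.6×50×0.25×6.375 = 47.8 kips; rupture φR_n = 0.75×0.6×65×0.25×6.375 = 46.6 kips; take 46.6 kips (rupture).
Governing: min(50.7, 46.6) = 46.6 kips → base-metal shear.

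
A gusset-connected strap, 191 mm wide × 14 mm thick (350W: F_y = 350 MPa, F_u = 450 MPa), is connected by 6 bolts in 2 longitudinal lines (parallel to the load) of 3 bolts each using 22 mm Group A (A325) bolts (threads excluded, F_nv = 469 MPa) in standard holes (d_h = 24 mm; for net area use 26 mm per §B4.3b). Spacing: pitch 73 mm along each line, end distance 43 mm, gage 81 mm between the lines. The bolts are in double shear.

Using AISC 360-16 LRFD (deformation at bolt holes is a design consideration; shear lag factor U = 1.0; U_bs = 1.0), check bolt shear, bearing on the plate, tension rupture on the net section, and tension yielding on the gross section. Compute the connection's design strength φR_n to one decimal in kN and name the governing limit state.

656.8 kN (net-section rupture governs)

Bolt shear: A_b = π(22)²/4 = 380.13 mm². φR_n = 0.75 × 469 × 380.13 × 6 × 2 = 1604.5 kN.
Bearing (14 mm plate, F_u = 450 MPa): end bolts L_c = 43 − 24/2 = 31, R_n = min(1.2×31×14×450, 2.4×22×14×450) = 234.36 kN/bolt; interior L_c = 73 − 24 = 49, R_n = 332.64 kN/bolt. φR_n = 0.75 × (2×234.36 + 4×332.64) = 1349.5 kN.
Tension rupture (net): A_n = (191 − 2×26)×14 = 1946 mm² (U = 1.0, A_e = A_n). φR_n = 0.75 × 450 × 1946 = 656.8 kN.
Tension yield (gross): A_g = 191×14 = 2674 mm². φR_n = 0.90 × 350 × 2674 = 842.3 kN.
Governing: min(1604.5, 1349.5, 656.8, 842.3) = 656.8 kN → net-section rupture.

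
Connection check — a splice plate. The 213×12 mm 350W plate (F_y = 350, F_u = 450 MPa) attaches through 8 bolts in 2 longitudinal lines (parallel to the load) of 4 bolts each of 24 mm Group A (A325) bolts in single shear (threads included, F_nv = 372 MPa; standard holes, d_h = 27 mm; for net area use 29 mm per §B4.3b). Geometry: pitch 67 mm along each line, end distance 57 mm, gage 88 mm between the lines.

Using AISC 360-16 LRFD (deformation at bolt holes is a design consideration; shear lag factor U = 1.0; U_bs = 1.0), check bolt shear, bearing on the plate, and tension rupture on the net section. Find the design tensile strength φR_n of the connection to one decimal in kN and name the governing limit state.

Bolt shear: A_b = π(24)²/4 = 452.39 mm². φR_n = 0.75 × 372 × 452.39 × 8 × 1 = 1009.7 kN.
Bearing (12 mm plate, F_u = 450 MPa): end bolts L_c = 57 − 27/2 = 43.5, R_n = min(1.2×43.5×12×450, 2.4×24×12×450) = 281.88 kN/bolt; interior L_c = 67 − 27 = 40, R_n = 259.2 kN/bolt. φR_n = 0.75 × (2×281.88 + 6×259.2) = 1589.2 kN.
Tension rupture (net): A_n = (213 − 2×29)×12 = 1860 mm² (U = 1.0, A_e = A_n). φR_n = 0.75 × 450 × 1860 = 627.8 kN.
Governing: min(1009.7, 1589.2, 627.8) = 627.8 kN → net-section rupture.

627.8 kN (net-section rupture governs)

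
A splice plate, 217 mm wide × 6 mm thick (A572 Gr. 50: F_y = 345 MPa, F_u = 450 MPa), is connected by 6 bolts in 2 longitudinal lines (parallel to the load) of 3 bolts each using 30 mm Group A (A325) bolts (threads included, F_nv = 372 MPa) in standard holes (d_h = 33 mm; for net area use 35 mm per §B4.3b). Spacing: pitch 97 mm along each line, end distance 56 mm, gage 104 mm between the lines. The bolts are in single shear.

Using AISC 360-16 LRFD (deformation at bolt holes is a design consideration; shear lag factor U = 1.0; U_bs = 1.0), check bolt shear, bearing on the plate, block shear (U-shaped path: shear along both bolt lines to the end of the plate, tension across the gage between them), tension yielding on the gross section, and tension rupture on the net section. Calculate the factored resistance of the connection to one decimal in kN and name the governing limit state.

Bolt shear: A_b = π(30)²/4 = 706.86 mm². φR_n = 0.75 × 372 × 706.86 × 6 × 1 = 1183.3 kN.
Bearing (6 mm plate, F_u = 450 MPa): end bolts L_c = 56 − 33/2 = 39.5, R_n = min(1.2×39.5×6×450, 2.4×30×6×450) = 127.98 kN/bolt; interior L_c = 97 − 33 = 64, R_n = 194.4 kN/bolt. φR_n = 0.75 × (2×127.98 + 4×194.4) = 775.2 kN.
Block shear: shear path 2×[56+2×97] = 2×250 mm, A_gv = 3000, A_nv = 2×(250 − 2.5×35)×6 = 1950 mm²; tension across gage: (104 − 1×35)×6 = 414 mm². R_n = min(0.6×450×1950, 0.6×345×3000) + 1.0×450×414 = min(526.5, 621) + 186.3 = 712.8 kN. φR_n = 0.75 × 712.8 = 534.6 kN.
Tension yield (gross): A_g = 217×6 = 1302 mm². φR_n = 0.90 × 345 × 1302 = 404.3 kN.
Tension rupture (net): A_n = (217 − 2×35)×6 = 882 mm² (U = 1.0, A_e = A_n). φR_n = 0.75 × 450 × 882 = 297.7 kN.
Governing: min(1183.3, 775.2, 534.6, 404.3, 297.7) = 297.7 kN → net-section rupture.

297.7 kN (net-section rupture governs)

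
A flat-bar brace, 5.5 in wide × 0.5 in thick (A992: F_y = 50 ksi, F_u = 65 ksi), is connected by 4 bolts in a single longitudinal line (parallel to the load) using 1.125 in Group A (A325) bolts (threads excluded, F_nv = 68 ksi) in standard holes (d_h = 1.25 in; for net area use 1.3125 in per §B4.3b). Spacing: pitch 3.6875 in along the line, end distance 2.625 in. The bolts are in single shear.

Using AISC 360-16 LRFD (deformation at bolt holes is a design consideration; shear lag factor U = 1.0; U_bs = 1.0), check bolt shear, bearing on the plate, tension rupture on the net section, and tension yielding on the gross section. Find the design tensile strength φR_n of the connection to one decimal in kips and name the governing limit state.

Bolt shear: A_b = π(1.125)²/4 = 0.99402 in². φR_n = 0.75 × 68 × 0.99402 × 4 × 1 = 202.8 kips.
Bearing (0.5 in plate, F_u = 65 ksi): end bolts L_c = 2.625 − 1.25/2 = 2, R_n = min(1.2×2×0.5×65, 2.4×1.125×0.5×65) = 78 kips/bolt; interior L_c = 3.6875 − 1.25 = 2.4375, R_n = 87.75 kips/bolt. φR_n = 0.75 × (1×78 + 3×87.75) = 255.9 kips.
Tension rupture (net): A_n = (5.5 − 1×1.3125)×0.5 = 2.0938 in² (U = 1.0, A_e = A_n). φR_n = 0.75 × 65 × 2.0938 = 102.1 kips.
Tension yield (gross): A_g = 5.5×0.5 = 2.75 in². φR_n = 0.90 × 50 × 2.75 = 123.8 kips.
Governing: min(202.8, 255.9, 102.1, 123.8) = 102.1 kips → net-section rupture.

102.1 kips (net-section rupture governs)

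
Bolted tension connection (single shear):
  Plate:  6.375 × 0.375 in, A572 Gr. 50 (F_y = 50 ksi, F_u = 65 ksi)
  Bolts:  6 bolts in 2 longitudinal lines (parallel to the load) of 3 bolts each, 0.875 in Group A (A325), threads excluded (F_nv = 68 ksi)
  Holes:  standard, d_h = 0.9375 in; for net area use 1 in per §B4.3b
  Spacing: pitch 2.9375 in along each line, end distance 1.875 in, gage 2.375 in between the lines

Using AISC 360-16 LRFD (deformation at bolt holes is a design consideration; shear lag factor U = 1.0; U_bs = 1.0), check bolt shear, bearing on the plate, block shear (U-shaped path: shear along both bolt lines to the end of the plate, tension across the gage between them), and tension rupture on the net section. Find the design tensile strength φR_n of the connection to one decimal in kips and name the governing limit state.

80.0 kips (net-section rupture governs)

Bolt shear: A_b = π(0.875)²/4 = 0.60132 in². φR_n = 0.75 × 68 × 0.60132 × 6 × 1 = 184.0 kips.
Bearing (0.375 in plate, F_u = 65 ksi): end bolts L_c = 1.875 − 0.9375/2 = 1.40625, R_n = min(1.2×1.40625×0.375×65, 2.4×0.875×0.375×65) = 41.133 kips/bolt; interior L_c = 2.9375 − 0.9375 = 2, R_n = 51.188 kips/bolt. φR_n = 0.75 × (2×41.133 + 4×51.188) = 215.3 kips.
Block shear: shear path 2×[1.875+2×2.9375] = 2×7.75 in, A_gv = 5.8125, A_nv = 2×(7.75 − 2.5×1)×0.375 = 3.9375 in²; tension across gage: (2.375 − 1×1)×0.375 = 0.51563 in². R_n = min(0.6×65×3.9375, 0.6×50×5.8125) + 1.0×65×0.51563 = min(153.56, 174.38) + 33.516 = 187.08 kips. φR_n = 0.75 × 187.08 = 140.3 kips.
Tension rupture (net): A_n = (6.375 − 2×1)×0.375 = 1.6406 in² (U = 1.0, A_e = A_n). φR_n = 0.75 × 65 × 1.6406 = 80.0 kips.
Governing: min(184.0, 215.3, 140.3, 80.0) = 80.0 kips → net-section rupture.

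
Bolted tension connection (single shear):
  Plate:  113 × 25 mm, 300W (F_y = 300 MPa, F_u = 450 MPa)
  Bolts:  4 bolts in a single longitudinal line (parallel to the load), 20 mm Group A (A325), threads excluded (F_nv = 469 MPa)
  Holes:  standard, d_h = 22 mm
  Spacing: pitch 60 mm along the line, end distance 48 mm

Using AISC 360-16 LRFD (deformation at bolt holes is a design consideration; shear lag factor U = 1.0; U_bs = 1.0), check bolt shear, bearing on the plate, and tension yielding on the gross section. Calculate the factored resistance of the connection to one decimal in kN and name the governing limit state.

442.0 kN (bolt shear governs)

Bolt shear: A_b = π(20)²/4 = 314.16 mm². φR_n = 0.75 × 469 × 314.16 × 4 × 1 = 442.0 kN.
Bearing (25 mm plate, F_u = 450 MPa): end bolts L_c = 48 − 22/2 = 37, R_n = min(1.2×37×25×450, 2.4×20×25×450) = 499.5 kN/bolt; interior L_c = 60 − 22 = 38, R_n = 513 kN/bolt. φR_n = 0.75 × (1×499.5 + 3×513) = 1528.9 kN.
Tension yield (gross): A_g = 113×25 = 2825 mm². φR_n = 0.90 × 300 × 2825 = 762.8 kN.
Governing: min(442.0, 1528.9, 762.8) = 442.0 kN → bolt shear.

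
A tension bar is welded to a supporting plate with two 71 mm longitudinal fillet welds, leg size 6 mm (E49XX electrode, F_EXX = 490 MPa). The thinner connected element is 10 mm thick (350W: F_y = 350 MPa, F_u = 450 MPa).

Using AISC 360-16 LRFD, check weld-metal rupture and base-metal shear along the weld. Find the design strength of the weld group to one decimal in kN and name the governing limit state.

132.8 kN (weld metal governs)

Weld metal: throat = 0.707×6 = 4.242 mm, L = 2×71 = 142 mm. φR_n = 0.75 × 0.6 × 490 × 4.242 × 142 = 132.8 kN.
Base metal shear (10 mm plate): yield φR_n = 1.0×0.6×350×10×142 = 298.2 kN; rupture φR_n = 0.75×0.6×450×10×142 = 287.6 kN; take 287.6 kN (rupture).
Governing: min(132.8, 287.6) = 132.8 kN → weld metal.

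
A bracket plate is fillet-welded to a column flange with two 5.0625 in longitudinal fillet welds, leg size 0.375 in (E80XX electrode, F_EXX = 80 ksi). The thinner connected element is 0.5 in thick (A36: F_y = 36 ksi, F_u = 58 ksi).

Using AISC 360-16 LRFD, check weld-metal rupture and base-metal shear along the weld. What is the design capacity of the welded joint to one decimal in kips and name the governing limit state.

Weld metal: throat = 0.707×0.375 = 0.26513 in, L = 2×5.0625 = 10.125 in. φR_n = 0.75 × 0.6 × 80 × 0.26513 × 10.125 = 96.6 kips.
Base metal shear (0.5 in plate): yield φR_n = 1.0×0.6×36×0.5×10.125 = 109.4 kips; rupture φR_n = 0.75×0.6×58×0.5×10.125 = 132.1 kips; take 109.4 kips (yield).
Governing: min(96.6, 109.4) = 96.6 kips → weld metal.

96.6 kips (weld metal governs)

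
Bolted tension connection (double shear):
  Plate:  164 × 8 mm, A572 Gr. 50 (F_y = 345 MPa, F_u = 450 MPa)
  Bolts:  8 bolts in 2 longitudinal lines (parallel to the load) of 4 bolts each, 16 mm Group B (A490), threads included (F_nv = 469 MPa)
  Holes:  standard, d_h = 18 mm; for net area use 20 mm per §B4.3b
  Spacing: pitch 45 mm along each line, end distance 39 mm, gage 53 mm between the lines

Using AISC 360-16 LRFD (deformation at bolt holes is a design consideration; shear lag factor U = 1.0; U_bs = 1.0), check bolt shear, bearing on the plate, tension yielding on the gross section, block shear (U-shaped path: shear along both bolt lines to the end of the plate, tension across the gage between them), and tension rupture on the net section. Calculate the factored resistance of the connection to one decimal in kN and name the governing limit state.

Bolt shear: A_b = π(16)²/4 = 201.06 mm². φR_n = 0.75 × 469 × 201.06 × 8 × 2 = 1131.6 kN.
Bearing (8 mm plate, F_u = 450 MPa): end bolts L_c = 39 − 18/2 = 30, R_n = min(1.2×30×8×450, 2.4×16×8×450) = 129.6 kN/bolt; interior L_c = 45 − 18 = 27, R_n = 116.64 kN/bolt. φR_n = 0.75 × (2×129.6 + 6×116.64) = 719.3 kN.
Tension yield (gross): A_g = 164×8 = 1312 mm². φR_n = 0.90 × 345 × 1312 = 407.4 kN.
Block shear: shear path 2×[39+3×45] = 2×174 mm, A_gv = 2784, A_nv = 2×(174 − 3.5×20)×8 = 1664 mm²; tension across gage: (53 − 1×20)×8 = 264 mm². R_n = min(0.6×450×1664, 0.6×345×2784) + 1.0×450×264 = min(449.28, 576.29) + 118.8 = 568.08 kN. φR_n = 0.75 × 568.08 = 426.1 kN.
Tension rupture (net): A_n = (164 − 2×20)×8 = 992 mm² (U = 1.0, A_e = A_n). φR_n = 0.75 × 450 × 992 = 334.8 kN.
Governing: min(1131.6, 719.3, 407.4, 426.1, 334.8) = 334.8 kN → net-section rupture.

334.8 kN (net-section rupture governs)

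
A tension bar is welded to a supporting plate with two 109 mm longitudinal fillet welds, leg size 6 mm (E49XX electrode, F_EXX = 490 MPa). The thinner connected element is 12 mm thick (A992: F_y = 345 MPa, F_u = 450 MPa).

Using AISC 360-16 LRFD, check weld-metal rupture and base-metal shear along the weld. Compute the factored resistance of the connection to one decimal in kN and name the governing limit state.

Weld metal: throat = 0.707×6 = 4.242 mm, L = 2×109 = 218 mm. φR_n = 0.75 × 0.6 × 490 × 4.242 × 218 = 203.9 kN.
Base metal shear (12 mm plate): yield φR_n = 1.0×0.6×345×12×218 = 541.5 kN; rupture φR_n = 0.75×0.6×450×12×218 = 529.7 kN; take 529.7 kN (rupture).
Governing: min(203.9, 529.7) = 203.9 kN → weld metal.

203.9 kN (weld metal governs)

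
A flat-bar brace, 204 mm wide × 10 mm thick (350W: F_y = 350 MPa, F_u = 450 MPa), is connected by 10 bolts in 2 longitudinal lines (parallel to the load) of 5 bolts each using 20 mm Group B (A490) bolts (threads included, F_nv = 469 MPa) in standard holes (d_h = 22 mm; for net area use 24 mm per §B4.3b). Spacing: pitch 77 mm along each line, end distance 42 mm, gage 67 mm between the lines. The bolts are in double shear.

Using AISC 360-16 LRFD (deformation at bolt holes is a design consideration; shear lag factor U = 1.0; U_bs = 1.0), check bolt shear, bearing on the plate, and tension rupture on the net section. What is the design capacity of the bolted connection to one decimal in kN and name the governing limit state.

526.5 kN (net-section rupture governs)

Bolt shear: A_b = π(20)²/4 = 314.16 mm². φR_n = 0.75 × 469 × 314.16 × 10 × 2 = 2210.1 kN.
Bearing (10 mm plate, F_u = 450 MPa): end bolts L_c = 42 − 22/2 = 31, R_n = min(1.2×31×10×450, 2.4×20×10×450) = 167.4 kN/bolt; interior L_c = 77 − 22 = 55, R_n = 216 kN/bolt. φR_n = 0.75 × (2×167.4 + 8×216) = 1547.1 kN.
Tension rupture (net): A_n = (204 − 2×24)×10 = 1560 mm² (U = 1.0, A_e = A_n). φR_n = 0.75 × 450 × 1560 = 526.5 kN.
Governing: min(2210.1, 1547.1, 526.5) = 526.5 kN → net-section rupture.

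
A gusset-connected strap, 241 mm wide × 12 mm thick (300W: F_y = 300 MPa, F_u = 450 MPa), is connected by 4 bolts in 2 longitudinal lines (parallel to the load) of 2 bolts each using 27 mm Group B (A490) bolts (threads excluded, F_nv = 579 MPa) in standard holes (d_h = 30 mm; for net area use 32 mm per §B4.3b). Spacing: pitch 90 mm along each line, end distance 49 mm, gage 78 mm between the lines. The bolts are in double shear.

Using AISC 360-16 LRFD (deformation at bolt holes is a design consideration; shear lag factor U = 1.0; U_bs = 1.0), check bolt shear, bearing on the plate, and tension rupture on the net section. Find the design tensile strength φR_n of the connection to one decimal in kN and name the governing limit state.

716.9 kN (net-section rupture governs)

Bolt shear: A_b = π(27)²/4 = 572.56 mm². φR_n = 0.75 × 579 × 572.56 × 4 × 2 = 1989.1 kN.
Bearing (12 mm plate, F_u = 450 MPa): end bolts L_c = 49 − 30/2 = 34, R_n = min(1.2×34×12×450, 2.4×27×12×450) = 220.32 kN/bolt; interior L_c = 90 − 30 = 60, R_n = 349.92 kN/bolt. φR_n = 0.75 × (2×220.32 + 2×349.92) = 855.4 kN.
Tension rupture (net): A_n = (241 − 2×32)×12 = 2124 mm² (U = 1.0, A_e = A_n). φR_n = 0.75 × 450 × 2124 = 716.9 kN.
Governing: min(1989.1, 855.4, 716.9) = 716.9 kN → net-section rupture.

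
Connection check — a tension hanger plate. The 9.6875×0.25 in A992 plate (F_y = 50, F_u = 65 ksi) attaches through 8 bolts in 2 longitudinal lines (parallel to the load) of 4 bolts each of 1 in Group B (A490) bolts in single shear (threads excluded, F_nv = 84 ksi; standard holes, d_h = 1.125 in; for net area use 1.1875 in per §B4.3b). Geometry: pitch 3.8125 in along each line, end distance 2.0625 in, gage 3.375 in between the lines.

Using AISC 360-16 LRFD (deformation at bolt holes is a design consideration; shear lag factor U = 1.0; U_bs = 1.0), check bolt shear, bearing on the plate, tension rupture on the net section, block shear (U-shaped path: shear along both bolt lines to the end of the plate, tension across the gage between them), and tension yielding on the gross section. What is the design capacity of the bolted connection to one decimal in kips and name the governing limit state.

89.1 kips (net-section rupture governs)

Bolt shear: A_b = π(1)²/4 = 0.7854 in². φR_n = 0.75 × 84 × 0.7854 × 8 × 1 = 395.8 kips.
Bearing (0.25 in plate, F_u = 65 ksi): end bolts L_c = 2.0625 − 1.125/2 = 1.5, R_n = min(1.2×1.5×0.25×65, 2.4×1×0.25×65) = 29.25 kips/bolt; interior L_c = 3.8125 − 1.125 = 2.6875, R_n = 39 kips/bolt. φR_n = 0.75 × (2×29.25 + 6×39) = 219.4 kips.
Tension rupture (net): A_n = (9.6875 − 2×1.1875)×0.25 = 1.8281 in² (U = 1.0, A_e = A_n). φR_n = 0.75 × 65 × 1.8281 = 89.1 kips.
Block shear: shear path 2×[2.0625+3×3.8125] = 2×13.5 in, A_gv = 6.75, A_nv = 2×(13.5 − 3.5×1.1875)×0.25 = 4.6719 in²; tension across gage: (3.375 − 1×1.1875)×0.25 = 0.54688 in². R_n = min(0.6×65×4.6719, 0.6×50×6.75) + 1.0×65×0.54688 = min(182.2, 202.5) + 35.547 = 217.75 kips. φR_n = 0.75 × 217.75 = 163.3 kips.
Tension yield (gross): A_g = 9.6875×0.25 = 2.4219 in². φR_n = 0.90 × 50 × 2.4219 = 109.0 kips.
Governing: min(395.8, 219.4, 89.1, 163.3, 109.0) = 89.1 kips → net-section rupture.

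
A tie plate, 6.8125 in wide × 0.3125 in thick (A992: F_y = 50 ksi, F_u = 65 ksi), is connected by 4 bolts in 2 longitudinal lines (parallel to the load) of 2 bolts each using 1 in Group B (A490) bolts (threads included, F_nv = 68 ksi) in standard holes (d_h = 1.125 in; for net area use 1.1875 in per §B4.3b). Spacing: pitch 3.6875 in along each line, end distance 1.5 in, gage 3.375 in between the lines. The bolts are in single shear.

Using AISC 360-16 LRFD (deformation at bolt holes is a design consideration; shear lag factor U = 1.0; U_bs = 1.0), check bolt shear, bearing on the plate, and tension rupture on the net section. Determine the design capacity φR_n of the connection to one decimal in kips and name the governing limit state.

67.6 kips (net-section rupture governs)

Bolt shear: A_b = π(1)²/4 = 0.7854 in². φR_n = 0.75 × 68 × 0.7854 × 4 × 1 = 160.2 kips.
Bearing (0.3125 in plate, F_u = 65 ksi): end bolts L_c = 1.5 − 1.125/2 = 0.9375, R_n = min(1.2×0.9375×0.3125×65, 2.4×1×0.3125×65) = 22.852 kips/bolt; interior L_c = 3.6875 − 1.125 = 2.5625, R_n = 48.75 kips/bolt. φR_n = 0.75 × (2×22.852 + 2×48.75) = 107.4 kips.
Tension rupture (net): A_n = (6.8125 − 2×1.1875)×0.3125 = 1.3867 in² (U = 1.0, A_e = A_n). φR_n = 0.75 × 65 × 1.3867 = 67.6 kips.
Governing: min(160.2, 107.4, 67.6) = 67.6 kips → net-section rupture.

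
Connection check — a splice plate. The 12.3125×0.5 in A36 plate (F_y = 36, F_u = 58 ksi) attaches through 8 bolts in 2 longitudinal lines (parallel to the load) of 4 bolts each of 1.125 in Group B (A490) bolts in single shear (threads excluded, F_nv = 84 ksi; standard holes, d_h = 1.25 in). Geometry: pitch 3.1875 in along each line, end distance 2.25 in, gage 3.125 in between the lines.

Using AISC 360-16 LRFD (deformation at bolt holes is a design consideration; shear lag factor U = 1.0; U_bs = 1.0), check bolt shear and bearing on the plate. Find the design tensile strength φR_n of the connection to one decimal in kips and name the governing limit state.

388.2 kips (bearing governs)

Bolt shear: A_b = π(1.125)²/4 = 0.99402 in². φR_n = 0.75 × 84 × 0.99402 × 8 × 1 = 501.0 kips.
Bearing (0.5 in plate, F_u = 58 ksi): end bolts L_c = 2.25 − 1.25/2 = 1.625, R_n = min(1.2×1.625×0.5×58, 2.4×1.125×0.5×58) = 56.55 kips/bolt; interior L_c = 3.1875 − 1.25 = 1.9375, R_n = 67.425 kips/bolt. φR_n = 0.75 × (2×56.55 + 6×67.425) = 388.2 kips.
Governing: min(501.0, 388.2) = 388.2 kips → bearing.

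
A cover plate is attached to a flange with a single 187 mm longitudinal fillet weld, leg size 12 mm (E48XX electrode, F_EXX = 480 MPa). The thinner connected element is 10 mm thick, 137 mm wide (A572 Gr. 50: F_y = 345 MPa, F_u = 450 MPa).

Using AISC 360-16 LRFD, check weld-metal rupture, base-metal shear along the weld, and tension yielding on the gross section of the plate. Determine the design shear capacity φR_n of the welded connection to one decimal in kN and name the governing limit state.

342.7 kN (weld metal governs)

Weld metal: throat = 0.707×12 = 8.484 mm, L = 187 mm. φR_n = 0.75 × 0.6 × 480 × 8.484 × 187 = 342.7 kN.
Base metal shear (10 mm plate): yield φR_n = 1.0×0.6×345×10×187 = 387.1 kN; rupture φR_n = 0.75×0.6×450×10×187 = 378.7 kN; take 378.7 kN (rupture).
Tension yield (gross): A_g = 137×10 = 1370 mm². φR_n = 0.90 × 345 × 1370 = 425.4 kN.
Governing: min(342.7, 378.7, 425.4) = 342.7 kN → weld metal.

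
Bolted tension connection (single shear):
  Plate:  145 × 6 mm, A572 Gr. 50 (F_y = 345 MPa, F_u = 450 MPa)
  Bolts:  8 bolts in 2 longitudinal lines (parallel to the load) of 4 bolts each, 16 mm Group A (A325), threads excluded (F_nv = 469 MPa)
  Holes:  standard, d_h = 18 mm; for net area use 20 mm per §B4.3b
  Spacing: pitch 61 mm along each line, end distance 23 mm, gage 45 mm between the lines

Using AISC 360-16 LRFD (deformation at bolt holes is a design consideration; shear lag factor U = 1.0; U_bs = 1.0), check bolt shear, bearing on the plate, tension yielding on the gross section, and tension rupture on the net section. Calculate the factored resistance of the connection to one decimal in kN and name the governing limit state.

Bolt shear: A_b = π(16)²/4 = 201.06 mm². φR_n = 0.75 × 469 × 201.06 × 8 × 1 = 565.8 kN.
Bearing (6 mm plate, F_u = 450 MPa): end bolts L_c = 23 − 18/2 = 14, R_n = min(1.2×14×6×450, 2.4×16×6×450) = 45.36 kN/bolt; interior L_c = 61 − 18 = 43, R_n = 103.68 kN/bolt. φR_n = 0.75 × (2×45.36 + 6×103.68) = 534.6 kN.
Tension yield (gross): A_g = 145×6 = 870 mm². φR_n = 0.90 × 345 × 870 = 270.1 kN.
Tension rupture (net): A_n = (145 − 2×20)×6 = 630 mm² (U = 1.0, A_e = A_n). φR_n = 0.75 × 450 × 630 = 212.6 kN.
Governing: min(565.8, 534.6, 270.1, 212.6) = 212.6 kN → net-section rupture.

212.6 kN (net-section rupture governs)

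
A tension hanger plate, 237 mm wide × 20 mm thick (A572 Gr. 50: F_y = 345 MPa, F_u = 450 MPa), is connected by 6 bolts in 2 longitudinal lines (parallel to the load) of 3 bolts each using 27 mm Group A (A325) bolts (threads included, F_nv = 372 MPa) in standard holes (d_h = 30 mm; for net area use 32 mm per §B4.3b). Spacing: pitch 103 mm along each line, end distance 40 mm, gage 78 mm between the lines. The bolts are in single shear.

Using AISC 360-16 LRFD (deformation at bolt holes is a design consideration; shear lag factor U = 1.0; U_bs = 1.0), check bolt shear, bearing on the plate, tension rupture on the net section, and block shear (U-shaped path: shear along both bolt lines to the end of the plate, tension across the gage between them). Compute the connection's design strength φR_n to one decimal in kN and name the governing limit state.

958.5 kN (bolt shear governs)

Bolt shear: A_b = π(27)²/4 = 572.56 mm². φR_n = 0.75 × 372 × 572.56 × 6 × 1 = 958.5 kN.
Bearing (20 mm plate, F_u = 450 MPa): end bolts L_c = 40 − 30/2 = 25, R_n = min(1.2×25×20×450, 2.4×27×20×450) = 270 kN/bolt; interior L_c = 103 − 30 = 73, R_n = 583.2 kN/bolt. φR_n = 0.75 × (2×270 + 4×583.2) = 2154.6 kN.
Tension rupture (net): A_n = (237 − 2×32)×20 = 3460 mm² (U = 1.0, A_e = A_n). φR_n = 0.75 × 450 × 3460 = 1167.8 kN.
Block shear: shear path 2×[40+2×103] = 2×246 mm, A_gv = 9840, A_nv = 2×(246 − 2.5×32)×20 = 6640 mm²; tension across gage: (78 − 1×32)×20 = 920 mm². R_n = min(0.6×450×6640, 0.6×345×9840) + 1.0×450×920 = min(1792.8, 2036.9) + 414 = 2206.8 kN. φR_n = 0.75 × 2206.8 = 1655.1 kN.
Governing: min(958.5, 2154.6, 1167.8, 1655.1) = 958.5 kN → bolt shear.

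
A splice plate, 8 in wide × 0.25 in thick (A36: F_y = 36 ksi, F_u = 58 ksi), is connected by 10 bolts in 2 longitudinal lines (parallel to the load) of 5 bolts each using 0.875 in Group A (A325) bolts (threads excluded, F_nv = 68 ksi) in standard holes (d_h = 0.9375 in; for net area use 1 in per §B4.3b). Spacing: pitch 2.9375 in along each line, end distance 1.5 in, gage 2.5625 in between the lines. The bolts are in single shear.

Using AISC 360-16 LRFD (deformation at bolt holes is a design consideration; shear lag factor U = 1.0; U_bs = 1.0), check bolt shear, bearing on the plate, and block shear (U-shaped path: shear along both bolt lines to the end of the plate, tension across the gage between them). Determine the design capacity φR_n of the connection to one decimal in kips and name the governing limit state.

Bolt shear: A_b = π(0.875)²/4 = 0.60132 in². φR_n = 0.75 × 68 × 0.60132 × 10 × 1 = 306.7 kips.
Bearing (0.25 in plate, F_u = 58 ksi): end bolts L_c = 1.5 − 0.9375/2 = 1.03125, R_n = min(1.2×1.03125×0.25×58, 2.4×0.875×0.25×58) = 17.944 kips/bolt; interior L_c = 2.9375 − 0.9375 = 2, R_n = 30.45 kips/bolt. φR_n = 0.75 × (2×17.944 + 8×30.45) = 209.6 kips.
Block shear: shear path 2×[1.5+4×2.9375] = 2×13.25 in, A_gv = 6.625, A_nv = 2×(13.25 − 4.5×1)×0.25 = 4.375 in²; tension across gage: (2.5625 − 1×1)×0.25 = 0.39063 in². R_n = min(0.6×58×4.375, 0.6×36×6.625) + 1.0×58×0.39063 = min(152.25, 143.1) + 22.657 = 165.76 kips. φR_n = 0.75 × 165.76 = 124.3 kips.
Governing: min(306.7, 209.6, 124.3) = 124.3 kips → block shear.

124.3 kips (block shear governs)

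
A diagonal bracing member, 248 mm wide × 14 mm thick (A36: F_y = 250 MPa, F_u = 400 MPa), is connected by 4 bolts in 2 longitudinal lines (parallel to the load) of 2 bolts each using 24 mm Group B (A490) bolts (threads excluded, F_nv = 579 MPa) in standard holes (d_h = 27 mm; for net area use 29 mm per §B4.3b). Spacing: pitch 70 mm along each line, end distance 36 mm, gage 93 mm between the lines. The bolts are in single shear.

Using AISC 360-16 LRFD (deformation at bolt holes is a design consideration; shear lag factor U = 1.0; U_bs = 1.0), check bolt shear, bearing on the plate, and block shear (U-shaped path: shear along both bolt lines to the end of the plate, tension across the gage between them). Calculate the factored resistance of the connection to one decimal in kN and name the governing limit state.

583.8 kN (block shear governs)

Bolt shear: A_b = π(24)²/4 = 452.39 mm². φR_n = 0.75 × 579 × 452.39 × 4 × 1 = 785.8 kN.
Bearing (14 mm plate, F_u = 400 MPa): end bolts L_c = 36 − 27/2 = 22.5, R_n = min(1.2×22.5×14×400, 2.4×24×14×400) = 151.2 kN/bolt; interior L_c = 70 − 27 = 43, R_n = 288.96 kN/bolt. φR_n = 0.75 × (2×151.2 + 2×288.96) = 660.2 kN.
Block shear: shear path 2×[36+1×70] = 2×106 mm, A_gv = 2968, A_nv = 2×(106 − 1.5×29)×14 = 1750 mm²; tension across gage: (93 − 1×29)×14 = 896 mm². R_n = min(0.6×400×1750, 0.6×250×2968) + 1.0×400×896 = min(420, 445.2) + 358.4 = 778.4 kN. φR_n = 0.75 × 778.4 = 583.8 kN.
Governing: min(785.8, 660.2, 583.8) = 583.8 kN → block shear.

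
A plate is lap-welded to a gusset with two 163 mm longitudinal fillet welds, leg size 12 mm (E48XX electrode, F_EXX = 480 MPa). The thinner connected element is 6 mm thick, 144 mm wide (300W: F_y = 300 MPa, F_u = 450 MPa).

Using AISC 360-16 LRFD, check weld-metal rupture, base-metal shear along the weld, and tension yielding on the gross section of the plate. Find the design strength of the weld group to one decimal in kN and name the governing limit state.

Weld metal: throat = 0.707×12 = 8.484 mm, L = 2×163 = 326 mm. φR_n = 0.75 × 0.6 × 480 × 8.484 × 326 = 597.4 kN.
Base metal shear (6 mm plate): yield φR_n = 1.0×0.6×300×6×326 = 352.1 kN; rupture φR_n = 0.75×0.6×450×6×326 = 396.1 kN; take 352.1 kN (yield).
Tension yield (gross): A_g = 144×6 = 864 mm². φR_n = 0.90 × 300 × 864 = 233.3 kN.
Governing: min(597.4, 352.1, 233.3) = 233.3 kN → gross-section yield.

233.3 kN (gross-section yield governs)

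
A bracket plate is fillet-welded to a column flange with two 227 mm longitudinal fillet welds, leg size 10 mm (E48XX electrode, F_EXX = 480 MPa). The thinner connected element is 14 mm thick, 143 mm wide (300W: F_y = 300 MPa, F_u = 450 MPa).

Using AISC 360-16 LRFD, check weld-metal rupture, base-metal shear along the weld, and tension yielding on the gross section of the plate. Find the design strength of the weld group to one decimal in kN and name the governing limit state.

Weld metal: throat = 0.707×10 = 7.07 mm, L = 2×227 = 454 mm. φR_n = 0.75 × 0.6 × 480 × 7.07 × 454 = 693.3 kN.
Base metal shear (14 mm plate): yield φR_n = 1.0×0.6×300×14×454 = 1144.1 kN; rupture φR_n = 0.75×0.6×450×14×454 = 1287.1 kN; take 1144.1 kN (yield).
Tension yield (gross): A_g = 143×14 = 2002 mm². φR_n = 0.90 × 300 × 2002 = 540.5 kN.
Governing: min(693.3, 1144.1, 540.5) = 540.5 kN → gross-section yield.

540.5 kN (gross-section yield governs)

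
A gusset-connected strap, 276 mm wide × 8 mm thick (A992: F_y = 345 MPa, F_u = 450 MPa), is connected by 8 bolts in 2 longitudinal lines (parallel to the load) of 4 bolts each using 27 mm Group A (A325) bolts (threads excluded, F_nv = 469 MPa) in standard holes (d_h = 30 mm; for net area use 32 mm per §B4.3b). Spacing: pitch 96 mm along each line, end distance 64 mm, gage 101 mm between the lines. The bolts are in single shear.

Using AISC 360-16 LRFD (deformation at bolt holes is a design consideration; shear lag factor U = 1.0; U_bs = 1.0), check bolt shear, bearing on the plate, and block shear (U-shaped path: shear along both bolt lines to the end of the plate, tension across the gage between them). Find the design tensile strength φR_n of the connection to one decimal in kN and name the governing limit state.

963.9 kN (block shear governs)

Bolt shear: A_b = π(27)²/4 = 572.56 mm². φR_n = 0.75 × 469 × 572.56 × 8 × 1 = 1611.2 kN.
Bearing (8 mm plate, F_u = 450 MPa): end bolts L_c = 64 − 30/2 = 49, R_n = min(1.2×49×8×450, 2.4×27×8×450) = 211.68 kN/bolt; interior L_c = 96 − 30 = 66, R_n = 233.28 kN/bolt. φR_n = 0.75 × (2×211.68 + 6×233.28) = 1367.3 kN.
Block shear: shear path 2×[64+3×96] = 2×352 mm, A_gv = 5632, A_nv = 2×(352 − 3.5×32)×8 = 3840 mm²; tension across gage: (101 − 1×32)×8 = 552 mm². R_n = min(0.6×450×3840, 0.6×345×5632) + 1.0×450×552 = min(1036.8, 1165.8) + 248.4 = 1285.2 kN. φR_n = 0.75 × 1285.2 = 963.9 kN.
Governing: min(1611.2, 1367.3, 963.9) = 963.9 kN → block shear.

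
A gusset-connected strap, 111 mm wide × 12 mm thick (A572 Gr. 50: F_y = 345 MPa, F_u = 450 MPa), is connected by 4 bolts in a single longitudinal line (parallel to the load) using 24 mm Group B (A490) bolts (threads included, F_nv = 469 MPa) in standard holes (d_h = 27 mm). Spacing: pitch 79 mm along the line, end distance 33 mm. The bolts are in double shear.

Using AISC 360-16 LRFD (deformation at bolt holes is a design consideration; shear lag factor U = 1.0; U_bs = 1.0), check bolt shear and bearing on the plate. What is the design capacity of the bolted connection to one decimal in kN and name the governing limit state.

794.6 kN (bearing governs)

Bolt shear: A_b = π(24)²/4 = 452.39 mm². φR_n = 0.75 × 469 × 452.39 × 4 × 2 = 1273.0 kN.
Bearing (12 mm plate, F_u = 450 MPa): end bolts L_c = 33 − 27/2 = 19.5, R_n = min(1.2×19.5×12×450, 2.4×24×12×450) = 126.36 kN/bolt; interior L_c = 79 − 27 = 52, R_n = 311.04 kN/bolt. φR_n = 0.75 × (1×126.36 + 3×311.04) = 794.6 kN.
Governing: min(1273.0, 794.6) = 794.6 kN → bearing.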